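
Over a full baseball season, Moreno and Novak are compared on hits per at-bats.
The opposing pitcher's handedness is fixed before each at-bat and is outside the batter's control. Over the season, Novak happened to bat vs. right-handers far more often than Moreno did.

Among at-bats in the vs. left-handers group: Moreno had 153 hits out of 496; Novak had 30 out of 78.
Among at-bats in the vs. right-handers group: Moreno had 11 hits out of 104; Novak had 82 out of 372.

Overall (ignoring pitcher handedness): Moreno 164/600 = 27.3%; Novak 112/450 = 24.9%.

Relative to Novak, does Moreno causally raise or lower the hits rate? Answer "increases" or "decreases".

decreases

Pitcher handedness differs across players for reasons unrelated to any effect of the player itself, and it separately predicts the outcome — a classic confounder. We must compare within pitcher handedness levels.
Within each level — vs. left-handers: 30.8% vs 38.5%; vs. right-handers: 10.6% vs 22.0% — Novak is higher every time.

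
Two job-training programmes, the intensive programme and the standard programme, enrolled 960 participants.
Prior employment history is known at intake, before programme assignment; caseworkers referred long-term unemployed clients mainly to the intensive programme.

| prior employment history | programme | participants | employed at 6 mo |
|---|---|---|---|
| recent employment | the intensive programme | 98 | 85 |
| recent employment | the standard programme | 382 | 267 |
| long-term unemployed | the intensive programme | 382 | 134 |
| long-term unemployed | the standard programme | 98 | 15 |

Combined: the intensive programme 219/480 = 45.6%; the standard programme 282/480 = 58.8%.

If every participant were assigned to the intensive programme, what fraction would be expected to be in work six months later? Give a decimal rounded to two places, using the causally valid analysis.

Within every prior employment history level the intensive programme has the higher rate, yet pooled the standard programme does — Simpson's reversal.
The imbalance in prior employment history arose from how participants were allocated, not from anything the programme did; and prior employment history independently affects the outcome. The pooled gap is confounded — condition on prior employment history.
Standardising the intensive programme to the population prior employment history mix: 0.500·85/98 + 0.500·134/382 = 0.609.

0.61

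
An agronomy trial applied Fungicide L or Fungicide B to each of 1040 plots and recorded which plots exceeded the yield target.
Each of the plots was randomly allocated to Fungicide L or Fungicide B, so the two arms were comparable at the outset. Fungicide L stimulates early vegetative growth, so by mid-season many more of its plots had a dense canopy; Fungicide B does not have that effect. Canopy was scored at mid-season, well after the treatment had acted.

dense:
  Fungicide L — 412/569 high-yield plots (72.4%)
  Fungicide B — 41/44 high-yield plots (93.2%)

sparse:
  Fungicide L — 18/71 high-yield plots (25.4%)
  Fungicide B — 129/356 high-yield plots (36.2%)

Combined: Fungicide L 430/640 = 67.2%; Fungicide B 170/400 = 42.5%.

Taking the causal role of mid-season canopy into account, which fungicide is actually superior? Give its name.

Fungicide L

Mid-season canopy is downstream of the fungicide. One should not condition on a consequence of treatment, so the overall rates are the right comparison.
Pooled: Fungicide L 67.2% vs Fungicide B 42.5%; Fungicide L is higher overall.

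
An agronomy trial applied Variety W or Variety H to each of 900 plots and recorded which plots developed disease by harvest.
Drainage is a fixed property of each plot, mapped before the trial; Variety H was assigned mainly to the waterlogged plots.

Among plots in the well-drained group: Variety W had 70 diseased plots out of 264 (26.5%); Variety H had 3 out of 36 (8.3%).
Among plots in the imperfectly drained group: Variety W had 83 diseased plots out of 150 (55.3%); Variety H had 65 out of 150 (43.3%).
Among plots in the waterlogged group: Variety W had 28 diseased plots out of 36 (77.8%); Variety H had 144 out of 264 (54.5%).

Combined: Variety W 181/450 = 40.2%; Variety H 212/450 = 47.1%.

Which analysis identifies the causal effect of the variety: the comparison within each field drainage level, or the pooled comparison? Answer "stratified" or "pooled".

The field drainage-specific comparison favours Variety H throughout, but the pooled figures favour Variety W. The question is whether to condition on field drainage.
Here field drainage is a common cause — it drives both which variety a case falls under and the outcome. The crude comparison mixes populations; the stratum-specific rates are the causally relevant ones.
Within each level — well-drained: 26.5% vs 8.3%; imperfectly drained: 55.3% vs 43.3%; waterlogged: 77.8% vs 54.5% — Variety H is lower every time.

stratified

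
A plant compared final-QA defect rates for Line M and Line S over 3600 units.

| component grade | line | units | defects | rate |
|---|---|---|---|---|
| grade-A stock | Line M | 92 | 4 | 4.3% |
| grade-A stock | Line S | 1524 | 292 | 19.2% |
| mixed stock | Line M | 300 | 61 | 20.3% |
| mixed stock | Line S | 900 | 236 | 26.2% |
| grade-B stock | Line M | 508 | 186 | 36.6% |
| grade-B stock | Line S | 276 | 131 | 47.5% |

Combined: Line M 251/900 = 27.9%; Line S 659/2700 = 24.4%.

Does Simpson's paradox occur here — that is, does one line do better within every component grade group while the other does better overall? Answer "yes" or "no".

yes

Within each component grade level (grade-A stock 4.3% vs 19.2%; mixed stock 20.3% vs 26.2%; grade-B stock 36.6% vs 47.5%), Line M has the lower rate every time. Pooled: 27.9% vs 24.4% — Line S has the lower rate overall. The two comparisons disagree.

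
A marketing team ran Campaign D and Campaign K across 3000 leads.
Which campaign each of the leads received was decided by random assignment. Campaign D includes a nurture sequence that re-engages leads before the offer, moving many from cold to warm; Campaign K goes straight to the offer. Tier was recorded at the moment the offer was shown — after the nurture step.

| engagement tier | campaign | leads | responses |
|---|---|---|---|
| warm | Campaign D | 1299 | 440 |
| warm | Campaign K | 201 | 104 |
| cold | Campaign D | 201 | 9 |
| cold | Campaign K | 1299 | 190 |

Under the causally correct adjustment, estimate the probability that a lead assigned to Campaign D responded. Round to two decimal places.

0.30

Because the campaign influences engagement tier, engagement tier is a post-treatment mediator, not a confounder. Stratifying on it would bias the estimate; the causal effect is the crude pooled difference.
So P(outcome | do(Campaign D)) is just the pooled rate for Campaign D: 449/1500 = 0.299.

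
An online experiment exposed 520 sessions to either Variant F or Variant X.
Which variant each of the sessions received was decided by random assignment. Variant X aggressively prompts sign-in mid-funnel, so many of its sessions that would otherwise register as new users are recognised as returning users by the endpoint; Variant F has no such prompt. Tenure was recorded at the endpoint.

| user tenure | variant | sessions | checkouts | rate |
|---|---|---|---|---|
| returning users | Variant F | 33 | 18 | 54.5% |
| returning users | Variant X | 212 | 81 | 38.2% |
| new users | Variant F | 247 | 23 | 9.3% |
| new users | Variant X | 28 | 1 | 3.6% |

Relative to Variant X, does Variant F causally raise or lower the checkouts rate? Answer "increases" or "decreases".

The stratified and pooled comparisons disagree (Variant F wins within each user tenure; Variant X wins overall), so the answer turns on the causal role of user tenure.
Because the variant influences user tenure, user tenure is a post-treatment mediator, not a confounder. Stratifying on it would bias the estimate; the causal effect is the crude pooled difference.
Pooled: Variant F 14.6% vs Variant X 34.2%; Variant X is higher overall.

decreases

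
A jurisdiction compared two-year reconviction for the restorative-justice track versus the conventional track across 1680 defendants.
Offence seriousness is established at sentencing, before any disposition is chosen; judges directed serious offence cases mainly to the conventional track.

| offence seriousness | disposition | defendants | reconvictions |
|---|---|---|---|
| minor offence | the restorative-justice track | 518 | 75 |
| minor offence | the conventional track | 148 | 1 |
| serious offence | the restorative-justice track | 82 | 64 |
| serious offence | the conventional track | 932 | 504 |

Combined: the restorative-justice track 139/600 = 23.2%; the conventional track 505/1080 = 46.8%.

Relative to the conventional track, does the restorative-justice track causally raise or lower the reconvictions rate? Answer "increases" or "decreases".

increases

Within every offence seriousness level the conventional track has the lower rate, yet pooled the restorative-justice track does — Simpson's reversal.
Offence seriousness differs across dispositions for reasons unrelated to any effect of the disposition itself, and it separately predicts the outcome — a classic confounder. We must compare within offence seriousness levels.
Within each level — minor offence: 14.5% vs 0.7%; serious offence: 78.0% vs 54.1% — the conventional track is lower every time.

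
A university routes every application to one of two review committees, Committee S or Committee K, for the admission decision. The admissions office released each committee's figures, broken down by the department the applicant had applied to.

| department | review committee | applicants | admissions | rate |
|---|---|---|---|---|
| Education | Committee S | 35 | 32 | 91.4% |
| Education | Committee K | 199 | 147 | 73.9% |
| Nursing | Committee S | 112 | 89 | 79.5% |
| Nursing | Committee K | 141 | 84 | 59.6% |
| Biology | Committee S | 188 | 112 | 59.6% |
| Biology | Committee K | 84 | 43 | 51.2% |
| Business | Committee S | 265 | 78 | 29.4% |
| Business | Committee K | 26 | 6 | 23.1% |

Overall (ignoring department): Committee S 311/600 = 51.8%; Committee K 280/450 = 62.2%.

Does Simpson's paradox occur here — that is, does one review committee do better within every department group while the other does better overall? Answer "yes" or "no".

Within each department level (Education 91.4% vs 73.9%; Nursing 79.5% vs 59.6%; Biology 59.6% vs 51.2%; Business 29.4% vs 23.1%), Committee S has the higher rate every time. Pooled: 51.8% vs 62.2% — Committee K has the higher rate overall. The two comparisons disagree.

yes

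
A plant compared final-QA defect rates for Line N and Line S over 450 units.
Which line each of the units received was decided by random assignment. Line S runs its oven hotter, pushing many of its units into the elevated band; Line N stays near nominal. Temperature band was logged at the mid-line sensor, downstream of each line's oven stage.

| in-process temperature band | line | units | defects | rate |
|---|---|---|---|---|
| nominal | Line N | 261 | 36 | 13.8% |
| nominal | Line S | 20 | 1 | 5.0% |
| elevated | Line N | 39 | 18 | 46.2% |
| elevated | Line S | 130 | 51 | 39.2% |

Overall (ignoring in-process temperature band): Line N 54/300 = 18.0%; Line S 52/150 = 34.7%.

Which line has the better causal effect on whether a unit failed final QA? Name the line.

Line N

Line S is lower inside every in-process temperature band stratum but Line N is lower in aggregate. Whether to stratify depends on how in-process temperature band relates to the line.
Stratifying would compare lines among units the lines themselves sorted into in-process temperature band groups — a form of selection on an intermediate. The unconditioned pooled rates give the total causal effect.
Pooled: Line N 18.0% vs Line S 34.7%; Line N is lower overall.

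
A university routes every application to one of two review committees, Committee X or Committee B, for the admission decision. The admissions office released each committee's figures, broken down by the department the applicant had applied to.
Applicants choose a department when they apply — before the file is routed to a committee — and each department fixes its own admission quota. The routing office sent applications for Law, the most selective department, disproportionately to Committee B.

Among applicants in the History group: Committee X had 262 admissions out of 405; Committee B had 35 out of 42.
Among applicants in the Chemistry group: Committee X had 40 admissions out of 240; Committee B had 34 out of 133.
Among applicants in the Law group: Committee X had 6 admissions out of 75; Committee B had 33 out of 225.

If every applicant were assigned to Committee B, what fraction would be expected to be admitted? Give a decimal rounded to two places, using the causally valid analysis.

0.46

The stratified and pooled comparisons disagree (Committee B wins within each department; Committee X wins overall), so the answer turns on the causal role of department.
Department is set before the review committee has any effect — it is not caused by the review committee — and it independently drives the outcome. That makes it a confounder, so the causal comparison is within department levels.
Standardising Committee B to the population department mix: 0.399·35/42 + 0.333·34/133 + 0.268·33/225 = 0.457.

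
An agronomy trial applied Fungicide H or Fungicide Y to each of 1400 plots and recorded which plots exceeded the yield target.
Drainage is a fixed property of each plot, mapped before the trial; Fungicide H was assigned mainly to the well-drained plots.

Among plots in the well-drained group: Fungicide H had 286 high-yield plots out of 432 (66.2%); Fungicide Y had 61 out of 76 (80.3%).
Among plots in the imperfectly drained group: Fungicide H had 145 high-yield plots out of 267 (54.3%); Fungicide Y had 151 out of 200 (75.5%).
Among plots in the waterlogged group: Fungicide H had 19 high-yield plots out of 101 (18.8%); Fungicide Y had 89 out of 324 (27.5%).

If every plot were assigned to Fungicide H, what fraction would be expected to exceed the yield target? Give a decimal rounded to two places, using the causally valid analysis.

Fungicide Y is higher inside every field drainage stratum but Fungicide H is higher in aggregate. Whether to stratify depends on how field drainage relates to the fungicide.
Field drainage differs across fungicides for reasons unrelated to any effect of the fungicide itself, and it separately predicts the outcome — a classic confounder. We must compare within field drainage levels.
Standardising Fungicide H to the population field drainage mix: 0.363·286/432 + 0.334·145/267 + 0.304·19/101 = 0.478.

0.48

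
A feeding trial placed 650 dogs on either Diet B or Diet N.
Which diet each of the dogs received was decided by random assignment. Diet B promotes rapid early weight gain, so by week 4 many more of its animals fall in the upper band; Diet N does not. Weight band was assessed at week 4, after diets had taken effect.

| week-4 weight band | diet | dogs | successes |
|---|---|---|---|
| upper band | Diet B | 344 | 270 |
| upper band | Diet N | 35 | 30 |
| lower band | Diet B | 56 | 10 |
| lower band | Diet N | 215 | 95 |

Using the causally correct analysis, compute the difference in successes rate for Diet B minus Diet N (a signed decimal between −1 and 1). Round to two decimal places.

+0.20

Week-4 weight band is recorded after the diet and is itself shifted by it — it sits on the causal path from diet to outcome. Conditioning on a mediator would strip out part of the effect we want; the pooled comparison gives the total causal effect.
The causal difference is the pooled difference: 0.700 − 0.500 = +0.200.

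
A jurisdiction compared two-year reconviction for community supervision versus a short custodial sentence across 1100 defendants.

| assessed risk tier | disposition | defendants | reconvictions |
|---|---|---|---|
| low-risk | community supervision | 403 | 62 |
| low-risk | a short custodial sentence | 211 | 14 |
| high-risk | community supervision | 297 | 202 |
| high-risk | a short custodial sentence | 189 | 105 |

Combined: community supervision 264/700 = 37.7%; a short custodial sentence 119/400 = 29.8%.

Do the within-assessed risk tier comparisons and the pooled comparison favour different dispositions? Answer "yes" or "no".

Within each assessed risk tier level (low-risk 15.4% vs 6.6%; high-risk 68.0% vs 55.6%), a short custodial sentence has the lower rate every time. Pooled: 37.7% vs 29.8% — a short custodial sentence has the lower rate overall. They agree.

no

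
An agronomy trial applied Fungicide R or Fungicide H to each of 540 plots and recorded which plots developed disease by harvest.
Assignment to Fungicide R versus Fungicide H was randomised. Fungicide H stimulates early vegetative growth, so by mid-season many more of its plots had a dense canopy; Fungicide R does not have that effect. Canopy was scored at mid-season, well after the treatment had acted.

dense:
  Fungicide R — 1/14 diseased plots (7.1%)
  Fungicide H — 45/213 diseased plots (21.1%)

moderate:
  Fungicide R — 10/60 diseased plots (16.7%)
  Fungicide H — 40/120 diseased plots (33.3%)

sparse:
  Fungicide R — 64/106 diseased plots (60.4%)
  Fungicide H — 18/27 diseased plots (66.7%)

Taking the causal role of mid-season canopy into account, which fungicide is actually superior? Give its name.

Fungicide H

Fungicide R is lower inside every mid-season canopy stratum but Fungicide H is lower in aggregate. Whether to stratify depends on how mid-season canopy relates to the fungicide.
Mid-season canopy lies on the pathway fungicide → mid-season canopy → outcome, so adjusting for it blocks the indirect effect. For the total causal effect of fungicide, use the unadjusted pooled rates.
Pooled: Fungicide R 41.7% vs Fungicide H 28.6%; Fungicide H is lower overall.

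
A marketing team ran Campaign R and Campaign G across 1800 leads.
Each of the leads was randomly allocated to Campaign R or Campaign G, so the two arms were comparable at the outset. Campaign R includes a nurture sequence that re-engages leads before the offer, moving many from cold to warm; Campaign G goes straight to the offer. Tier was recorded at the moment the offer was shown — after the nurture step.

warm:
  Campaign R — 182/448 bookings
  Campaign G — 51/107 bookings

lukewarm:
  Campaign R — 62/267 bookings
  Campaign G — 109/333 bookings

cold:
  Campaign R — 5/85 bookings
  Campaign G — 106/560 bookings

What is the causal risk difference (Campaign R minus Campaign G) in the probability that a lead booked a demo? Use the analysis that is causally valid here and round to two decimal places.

Engagement tier is recorded after the campaign and is itself shifted by it — it sits on the causal path from campaign to outcome. Conditioning on a mediator would strip out part of the effect we want; the pooled comparison gives the total causal effect.
The causal difference is the pooled difference: 0.311 − 0.266 = +0.045.

+0.05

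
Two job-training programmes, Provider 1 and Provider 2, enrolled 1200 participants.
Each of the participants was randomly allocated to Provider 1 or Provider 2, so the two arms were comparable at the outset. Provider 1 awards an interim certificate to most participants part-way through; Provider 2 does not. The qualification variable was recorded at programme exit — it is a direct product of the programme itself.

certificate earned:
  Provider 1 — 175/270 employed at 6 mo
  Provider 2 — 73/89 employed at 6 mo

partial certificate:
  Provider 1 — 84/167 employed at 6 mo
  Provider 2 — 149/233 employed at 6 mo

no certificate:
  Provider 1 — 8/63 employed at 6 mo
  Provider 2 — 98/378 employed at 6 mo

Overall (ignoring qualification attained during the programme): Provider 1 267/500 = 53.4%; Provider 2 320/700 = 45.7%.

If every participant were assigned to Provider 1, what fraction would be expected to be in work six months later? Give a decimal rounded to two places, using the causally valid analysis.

0.53

Within every qualification attained during the programme level Provider 2 has the higher rate, yet pooled Provider 1 does — Simpson's reversal.
Qualification attained during the programme here is a post-treatment variable shaped by the programme; conditioning on it would introduce bias rather than remove it. The overall comparison is the causal one.
So P(outcome | do(Provider 1)) is just the pooled rate for Provider 1: 267/500 = 0.534.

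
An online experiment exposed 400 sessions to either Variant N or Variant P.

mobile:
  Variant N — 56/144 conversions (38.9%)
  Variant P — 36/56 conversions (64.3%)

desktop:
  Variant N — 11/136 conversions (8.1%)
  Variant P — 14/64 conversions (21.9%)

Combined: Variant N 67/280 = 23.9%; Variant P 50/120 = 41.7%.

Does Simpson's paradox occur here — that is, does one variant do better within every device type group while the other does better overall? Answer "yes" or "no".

no

Within each device type level (mobile 38.9% vs 64.3%; desktop 8.1% vs 21.9%), Variant P has the higher rate every time. Pooled: 23.9% vs 41.7% — Variant P has the higher rate overall. They agree.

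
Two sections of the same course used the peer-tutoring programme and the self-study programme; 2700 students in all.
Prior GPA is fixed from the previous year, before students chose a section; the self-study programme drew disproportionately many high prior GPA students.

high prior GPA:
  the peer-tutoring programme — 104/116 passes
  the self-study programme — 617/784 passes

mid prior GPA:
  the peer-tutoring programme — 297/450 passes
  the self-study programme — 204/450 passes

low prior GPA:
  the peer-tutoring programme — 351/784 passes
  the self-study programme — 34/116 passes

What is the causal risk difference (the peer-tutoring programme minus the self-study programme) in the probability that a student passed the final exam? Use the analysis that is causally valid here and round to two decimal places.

+0.16

The stratified and pooled comparisons disagree (the peer-tutoring programme wins within each prior GPA band; the self-study programme wins overall), so the answer turns on the causal role of prior GPA band.
Prior GPA band differs across teaching methods for reasons unrelated to any effect of the teaching method itself, and it separately predicts the outcome — a classic confounder. We must compare within prior GPA band levels.
Adjusting over the population distribution of prior GPA band: 0.333·(0.897−0.787) + 0.333·(0.660−0.453) + 0.333·(0.448−0.293) = +0.157.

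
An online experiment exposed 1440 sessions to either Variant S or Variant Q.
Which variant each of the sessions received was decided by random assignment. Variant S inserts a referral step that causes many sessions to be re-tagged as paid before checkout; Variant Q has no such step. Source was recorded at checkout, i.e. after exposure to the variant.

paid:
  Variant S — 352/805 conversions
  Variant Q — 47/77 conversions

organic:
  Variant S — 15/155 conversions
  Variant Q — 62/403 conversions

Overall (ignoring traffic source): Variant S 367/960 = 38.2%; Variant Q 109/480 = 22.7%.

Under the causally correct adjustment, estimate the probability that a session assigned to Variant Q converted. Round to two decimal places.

0.23

Within every traffic source level Variant Q has the higher rate, yet pooled Variant S does — Simpson's reversal.
Traffic source is downstream of the variant. One should not condition on a consequence of treatment, so the overall rates are the right comparison.
So P(outcome | do(Variant Q)) is just the pooled rate for Variant Q: 109/480 = 0.227.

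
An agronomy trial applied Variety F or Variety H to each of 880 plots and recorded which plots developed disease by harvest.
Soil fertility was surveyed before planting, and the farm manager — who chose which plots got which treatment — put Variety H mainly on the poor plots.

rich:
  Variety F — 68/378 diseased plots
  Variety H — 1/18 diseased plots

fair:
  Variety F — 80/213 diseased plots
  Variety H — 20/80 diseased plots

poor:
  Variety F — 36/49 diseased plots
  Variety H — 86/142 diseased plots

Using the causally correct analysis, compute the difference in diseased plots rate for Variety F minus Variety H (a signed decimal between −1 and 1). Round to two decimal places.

Nothing the variety does changes soil fertility; the imbalance is an allocation artefact. With soil fertility also predicting the outcome, the pooled figure is confounded, and the within-stratum comparison is the causal one.
Adjusting over the population distribution of soil fertility: 0.450·(0.180−0.056) + 0.333·(0.376−0.250) + 0.217·(0.735−0.606) = +0.126.

+0.13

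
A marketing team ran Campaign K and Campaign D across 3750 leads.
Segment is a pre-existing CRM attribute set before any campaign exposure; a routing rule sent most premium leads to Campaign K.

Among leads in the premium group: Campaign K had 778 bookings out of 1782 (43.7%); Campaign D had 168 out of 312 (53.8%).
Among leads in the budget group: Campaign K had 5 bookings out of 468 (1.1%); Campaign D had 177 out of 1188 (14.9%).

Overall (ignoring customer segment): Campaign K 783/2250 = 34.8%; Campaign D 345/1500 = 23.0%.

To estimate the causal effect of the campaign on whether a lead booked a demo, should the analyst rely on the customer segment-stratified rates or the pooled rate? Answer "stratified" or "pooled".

The stratified and pooled comparisons disagree (Campaign D wins within each customer segment; Campaign K wins overall), so the answer turns on the causal role of customer segment.
The imbalance in customer segment arose from how leads were allocated, not from anything the campaign did; and customer segment independently affects the outcome. The pooled gap is confounded — condition on customer segment.
Within each level — premium: 43.7% vs 53.8%; budget: 1.1% vs 14.9% — Campaign D is higher every time.

stratified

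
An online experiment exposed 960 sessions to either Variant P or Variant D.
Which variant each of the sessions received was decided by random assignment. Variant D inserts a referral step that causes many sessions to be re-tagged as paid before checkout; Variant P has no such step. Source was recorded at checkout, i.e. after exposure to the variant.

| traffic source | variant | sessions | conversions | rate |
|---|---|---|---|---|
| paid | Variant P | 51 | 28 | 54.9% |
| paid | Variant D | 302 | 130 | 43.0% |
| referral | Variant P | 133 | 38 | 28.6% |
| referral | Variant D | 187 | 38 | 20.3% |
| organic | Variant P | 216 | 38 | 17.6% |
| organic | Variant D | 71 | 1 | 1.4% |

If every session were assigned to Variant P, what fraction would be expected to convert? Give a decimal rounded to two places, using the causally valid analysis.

0.26

Within every traffic source level Variant P has the higher rate, yet pooled Variant D does — Simpson's reversal.
Traffic source lies on the pathway variant → traffic source → outcome, so adjusting for it blocks the indirect effect. For the total causal effect of variant, use the unadjusted pooled rates.
So P(outcome | do(Variant P)) is just the pooled rate for Variant P: 104/400 = 0.260.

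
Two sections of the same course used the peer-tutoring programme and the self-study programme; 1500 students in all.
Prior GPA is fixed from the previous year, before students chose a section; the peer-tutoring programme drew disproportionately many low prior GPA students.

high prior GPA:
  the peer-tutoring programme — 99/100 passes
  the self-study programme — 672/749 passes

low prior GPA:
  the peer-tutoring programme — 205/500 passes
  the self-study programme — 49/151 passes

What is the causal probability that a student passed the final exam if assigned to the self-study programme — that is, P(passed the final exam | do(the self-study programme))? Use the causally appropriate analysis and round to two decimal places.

Prior GPA band satisfies the back-door criterion: it is not a descendant of the teaching method, and it blocks the spurious path from teaching method to outcome. Adjusting for it (i.e., using the within-prior GPA band rates) gives the causal effect.
Standardising the self-study programme to the population prior GPA band mix: 0.566·672/749 + 0.434·49/151 = 0.649.

0.65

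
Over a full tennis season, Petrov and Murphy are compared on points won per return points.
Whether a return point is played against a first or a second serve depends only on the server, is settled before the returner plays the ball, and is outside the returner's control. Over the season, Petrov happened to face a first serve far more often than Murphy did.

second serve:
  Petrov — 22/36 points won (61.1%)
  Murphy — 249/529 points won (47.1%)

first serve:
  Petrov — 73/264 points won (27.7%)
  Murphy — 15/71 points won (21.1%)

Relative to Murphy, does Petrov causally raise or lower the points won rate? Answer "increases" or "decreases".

increases

The serve type-specific comparison favours Petrov throughout, but the pooled figures favour Murphy. The question is whether to condition on serve type.
Serve type differs across players for reasons unrelated to any effect of the player itself, and it separately predicts the outcome — a classic confounder. We must compare within serve type levels.
Within each level — second serve: 61.1% vs 47.1%; first serve: 27.7% vs 21.1% — Petrov is higher every time.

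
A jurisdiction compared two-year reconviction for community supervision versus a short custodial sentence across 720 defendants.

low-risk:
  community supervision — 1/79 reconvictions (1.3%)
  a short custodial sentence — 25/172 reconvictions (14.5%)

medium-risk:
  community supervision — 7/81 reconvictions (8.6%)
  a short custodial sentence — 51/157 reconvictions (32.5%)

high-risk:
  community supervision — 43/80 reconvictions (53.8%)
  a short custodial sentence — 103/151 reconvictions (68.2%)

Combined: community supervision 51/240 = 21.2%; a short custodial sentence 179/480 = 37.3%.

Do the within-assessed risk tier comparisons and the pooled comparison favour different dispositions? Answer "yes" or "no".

Within each assessed risk tier level (low-risk 1.3% vs 14.5%; medium-risk 8.6% vs 32.5%; high-risk 53.8% vs 68.2%), community supervision has the lower rate every time. Pooled: 21.2% vs 37.3% — community supervision has the lower rate overall. They agree.

no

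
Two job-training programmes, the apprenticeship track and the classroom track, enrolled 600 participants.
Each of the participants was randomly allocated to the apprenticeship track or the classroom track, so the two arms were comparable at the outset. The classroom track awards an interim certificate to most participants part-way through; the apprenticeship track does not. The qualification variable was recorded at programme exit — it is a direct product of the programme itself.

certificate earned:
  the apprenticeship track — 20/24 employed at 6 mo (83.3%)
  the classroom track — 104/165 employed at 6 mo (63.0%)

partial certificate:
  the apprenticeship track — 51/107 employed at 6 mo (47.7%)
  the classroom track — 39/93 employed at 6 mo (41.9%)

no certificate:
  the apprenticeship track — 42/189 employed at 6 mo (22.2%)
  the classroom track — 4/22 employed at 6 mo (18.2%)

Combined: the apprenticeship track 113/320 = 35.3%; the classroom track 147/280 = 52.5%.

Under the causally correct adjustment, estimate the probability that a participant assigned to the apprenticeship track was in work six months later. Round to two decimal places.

0.35

the apprenticeship track is higher inside every qualification attained during the programme stratum but the classroom track is higher in aggregate. Whether to stratify depends on how qualification attained during the programme relates to the programme.
Qualification attained during the programme here is a post-treatment variable shaped by the programme; conditioning on it would introduce bias rather than remove it. The overall comparison is the causal one.
So P(outcome | do(the apprenticeship track)) is just the pooled rate for the apprenticeship track: 113/320 = 0.353.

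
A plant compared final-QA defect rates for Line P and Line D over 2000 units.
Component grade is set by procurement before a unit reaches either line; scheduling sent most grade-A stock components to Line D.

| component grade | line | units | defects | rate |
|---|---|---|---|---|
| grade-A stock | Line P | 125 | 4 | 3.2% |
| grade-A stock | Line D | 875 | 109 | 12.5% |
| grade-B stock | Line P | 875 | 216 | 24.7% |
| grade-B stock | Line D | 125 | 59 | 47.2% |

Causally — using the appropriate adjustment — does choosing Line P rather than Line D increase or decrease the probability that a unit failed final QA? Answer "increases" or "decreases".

decreases

The component grade-specific comparison favours Line P throughout, but the pooled figures favour Line D. The question is whether to condition on component grade.
The imbalance in component grade arose from how units were allocated, not from anything the line did; and component grade independently affects the outcome. The pooled gap is confounded — condition on component grade.
Within each level — grade-A stock: 3.2% vs 12.5%; grade-B stock: 24.7% vs 47.2% — Line P is lower every time.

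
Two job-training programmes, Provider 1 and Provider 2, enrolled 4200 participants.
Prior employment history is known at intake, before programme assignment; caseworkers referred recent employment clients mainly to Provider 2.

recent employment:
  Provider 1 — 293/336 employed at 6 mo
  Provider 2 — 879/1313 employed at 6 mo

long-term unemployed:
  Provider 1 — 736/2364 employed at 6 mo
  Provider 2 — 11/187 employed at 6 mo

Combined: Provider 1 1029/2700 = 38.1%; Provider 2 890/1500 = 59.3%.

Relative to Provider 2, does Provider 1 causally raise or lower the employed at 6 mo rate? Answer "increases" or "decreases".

increases

Prior employment history differs across programmes for reasons unrelated to any effect of the programme itself, and it separately predicts the outcome — a classic confounder. We must compare within prior employment history levels.
Within each level — recent employment: 87.2% vs 66.9%; long-term unemployed: 31.1% vs 5.9% — Provider 1 is higher every time.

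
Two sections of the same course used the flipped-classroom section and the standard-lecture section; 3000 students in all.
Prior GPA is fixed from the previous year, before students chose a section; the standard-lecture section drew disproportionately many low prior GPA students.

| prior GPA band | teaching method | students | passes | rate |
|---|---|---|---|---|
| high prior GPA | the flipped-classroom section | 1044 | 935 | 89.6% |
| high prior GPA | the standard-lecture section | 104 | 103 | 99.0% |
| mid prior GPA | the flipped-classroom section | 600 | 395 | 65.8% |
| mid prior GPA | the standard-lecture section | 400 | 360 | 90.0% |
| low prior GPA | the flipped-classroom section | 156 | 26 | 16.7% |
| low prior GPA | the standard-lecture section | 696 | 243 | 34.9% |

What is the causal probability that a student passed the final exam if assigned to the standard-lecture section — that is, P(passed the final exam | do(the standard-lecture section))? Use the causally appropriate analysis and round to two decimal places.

Prior GPA band satisfies the back-door criterion: it is not a descendant of the teaching method, and it blocks the spurious path from teaching method to outcome. Adjusting for it (i.e., using the within-prior GPA band rates) gives the causal effect.
Standardising the standard-lecture section to the population prior GPA band mix: 0.383·103/104 + 0.333·360/400 + 0.284·243/696 = 0.778.

0.78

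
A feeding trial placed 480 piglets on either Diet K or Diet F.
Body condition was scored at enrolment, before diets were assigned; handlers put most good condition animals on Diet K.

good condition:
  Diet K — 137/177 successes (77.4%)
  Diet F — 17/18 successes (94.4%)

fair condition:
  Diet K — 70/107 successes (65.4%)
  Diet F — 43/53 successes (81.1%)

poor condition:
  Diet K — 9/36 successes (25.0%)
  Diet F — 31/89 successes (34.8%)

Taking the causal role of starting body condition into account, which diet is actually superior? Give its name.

Diet F is higher inside every starting body condition stratum but Diet K is higher in aggregate. Whether to stratify depends on how starting body condition relates to the diet.
Nothing the diet does changes starting body condition; the imbalance is an allocation artefact. With starting body condition also predicting the outcome, the pooled figure is confounded, and the within-stratum comparison is the causal one.
Within each level — good condition: 77.4% vs 94.4%; fair condition: 65.4% vs 81.1%; poor condition: 25.0% vs 34.8% — Diet F is higher every time.

Diet F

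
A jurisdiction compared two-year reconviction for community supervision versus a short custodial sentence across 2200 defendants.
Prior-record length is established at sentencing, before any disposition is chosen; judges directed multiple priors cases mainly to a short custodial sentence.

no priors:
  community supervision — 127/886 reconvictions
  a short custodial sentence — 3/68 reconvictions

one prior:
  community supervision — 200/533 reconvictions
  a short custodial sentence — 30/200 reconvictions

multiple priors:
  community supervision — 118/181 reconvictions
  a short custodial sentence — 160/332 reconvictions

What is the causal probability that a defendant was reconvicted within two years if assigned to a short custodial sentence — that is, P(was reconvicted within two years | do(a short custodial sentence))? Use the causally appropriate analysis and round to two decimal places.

0.18

Within every prior-record length level a short custodial sentence has the lower rate, yet pooled community supervision does — Simpson's reversal.
The imbalance in prior-record length arose from how defendants were allocated, not from anything the disposition did; and prior-record length independently affects the outcome. The pooled gap is confounded — condition on prior-record length.
Standardising a short custodial sentence to the population prior-record length mix: 0.434·3/68 + 0.333·30/200 + 0.233·160/332 = 0.181.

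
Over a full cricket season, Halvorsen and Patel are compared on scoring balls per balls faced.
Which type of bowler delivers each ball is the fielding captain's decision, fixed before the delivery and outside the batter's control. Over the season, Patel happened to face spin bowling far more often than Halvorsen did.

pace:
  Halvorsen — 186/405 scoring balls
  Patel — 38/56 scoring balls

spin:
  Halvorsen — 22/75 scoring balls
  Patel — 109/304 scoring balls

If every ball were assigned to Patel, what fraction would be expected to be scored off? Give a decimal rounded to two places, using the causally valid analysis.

0.53

Nothing the player does changes bowling type; the imbalance is an allocation artefact. With bowling type also predicting the outcome, the pooled figure is confounded, and the within-stratum comparison is the causal one.
Standardising Patel to the population bowling type mix: 0.549·38/56 + 0.451·109/304 = 0.534.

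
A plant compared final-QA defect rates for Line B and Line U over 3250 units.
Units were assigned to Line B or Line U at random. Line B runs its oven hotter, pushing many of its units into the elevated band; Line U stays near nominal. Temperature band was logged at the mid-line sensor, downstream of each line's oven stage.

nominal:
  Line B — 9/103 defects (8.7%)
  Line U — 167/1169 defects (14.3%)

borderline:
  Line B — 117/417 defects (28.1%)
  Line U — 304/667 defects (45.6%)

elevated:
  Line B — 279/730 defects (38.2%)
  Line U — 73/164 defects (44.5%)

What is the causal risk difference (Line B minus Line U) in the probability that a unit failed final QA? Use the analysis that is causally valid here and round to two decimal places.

+0.05

In-process temperature band here is a post-treatment variable shaped by the line; conditioning on it would introduce bias rather than remove it. The overall comparison is the causal one.
The causal difference is the pooled difference: 0.324 − 0.272 = +0.052.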